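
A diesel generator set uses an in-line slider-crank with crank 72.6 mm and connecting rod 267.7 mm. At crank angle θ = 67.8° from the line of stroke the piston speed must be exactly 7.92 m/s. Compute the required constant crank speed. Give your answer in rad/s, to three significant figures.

107

For an in-line slider-crank, |v_piston| = rω|sinθ|·[1 + r cosθ/√(L² − r² sin²θ)].
With r = 0.0726 m, L = 0.2677 m, θ = 67.8°: the bracketed kinematic factor |dx/dθ| = 0.074334 m.
ω = v/|dx/dθ| = 7.92/0.074334 = 106.55 rad/s.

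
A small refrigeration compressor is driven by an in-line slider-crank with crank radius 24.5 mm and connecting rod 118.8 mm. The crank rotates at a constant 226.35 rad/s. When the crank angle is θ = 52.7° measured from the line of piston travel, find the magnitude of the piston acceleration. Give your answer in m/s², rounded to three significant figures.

ω = 226.3 rad/s
x(θ) = r cosθ + √(L² − r² sin²θ); with ω constant, a = ω²·d²x/dθ².
d²x/dθ² = −r cosθ − r²(cos2θ)/√u − r⁴ sin²2θ/(4u^{3/2}),  u = L² − r² sin²θ = 0.0137336 m².
Substituting r = 0.0245 m, L = 0.1188 m, θ = 52.7°: d²x/dθ² = -0.013539 m.
a = ω²·d²x/dθ² = (226.3)²·(-0.013539) = -693.64 m/s²;  |a| = 693.64 m/s².

694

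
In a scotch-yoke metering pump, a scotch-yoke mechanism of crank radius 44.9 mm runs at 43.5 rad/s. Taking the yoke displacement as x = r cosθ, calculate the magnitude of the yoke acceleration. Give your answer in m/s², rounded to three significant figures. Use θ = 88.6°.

2.08

ω = 43.5 rad/s
x = r cosθ ⇒ ẍ = −rω² cosθ (ω constant).
|a| = rω²|cosθ| = 0.0449·(43.5)²·|cos 88.6°| = 2.0758 m/s².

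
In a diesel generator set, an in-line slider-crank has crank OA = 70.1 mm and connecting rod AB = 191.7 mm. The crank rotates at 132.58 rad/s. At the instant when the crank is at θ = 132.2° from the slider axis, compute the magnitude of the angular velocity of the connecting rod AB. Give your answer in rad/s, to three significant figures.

ω = 132.6 rad/s
The rod makes angle φ with the slider axis where L sinφ = r sinθ; differentiating, L cosφ·φ̇ = r ω cosθ.
L cosφ = √(L² − r² sin²θ) = 0.18453 m.
|ω_rod| = r ω |cosθ| / √(L² − r² sin²θ) = 0.0701·132.6·0.67172/0.18453 = 33.831 rad/s.

33.8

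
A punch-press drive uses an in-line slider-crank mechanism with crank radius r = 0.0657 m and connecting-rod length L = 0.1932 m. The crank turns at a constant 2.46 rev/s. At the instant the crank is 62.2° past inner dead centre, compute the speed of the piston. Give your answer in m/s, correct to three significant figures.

1.05

ω = 2π·2.46 = 15.46 rad/s
For an in-line slider-crank, x = r cosθ + √(L² − r² sin²θ), so v = −rω sinθ·[1 + r cosθ/√(L² − r² sin²θ)].
With r = 0.0657 m, L = 0.1932 m, θ = 62.2°: √(L² − r² sin²θ) = 0.18425 m.
v = −0.0657·15.46·0.88458·[1 + 0.0657·0.46639/0.18425] = -1.0477 m/s.
|v| = 1.0477 m/s.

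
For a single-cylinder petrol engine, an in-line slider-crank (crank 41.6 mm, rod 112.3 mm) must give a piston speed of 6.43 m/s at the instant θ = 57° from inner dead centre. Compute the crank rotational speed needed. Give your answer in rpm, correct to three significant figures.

1450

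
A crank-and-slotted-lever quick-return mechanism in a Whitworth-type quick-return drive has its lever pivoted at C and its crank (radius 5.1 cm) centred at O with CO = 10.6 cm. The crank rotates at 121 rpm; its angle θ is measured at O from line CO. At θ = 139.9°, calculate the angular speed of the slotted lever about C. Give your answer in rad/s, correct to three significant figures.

3.49

ω = 12.67 rad/s (from 121 rpm).
Crank pin A relative to C: A = (d + r cosθ, r sinθ); lever angle φ = atan2(r sinθ, d + r cosθ).
Differentiating tanφ: φ̇ = rω(d cosθ + r)/(d² + r² + 2dr cosθ).
d² + r² + 2dr cosθ = |CA|² = 0.00556667 m²;  d cosθ + r = -0.030082 m.
|ω_lever| = |0.051·12.67·-0.030082| / 0.00556667 = 3.4921 rad/s.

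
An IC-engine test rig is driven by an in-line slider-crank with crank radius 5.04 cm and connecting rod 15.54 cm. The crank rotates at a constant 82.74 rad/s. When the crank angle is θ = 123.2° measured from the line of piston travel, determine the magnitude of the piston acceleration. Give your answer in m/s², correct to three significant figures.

233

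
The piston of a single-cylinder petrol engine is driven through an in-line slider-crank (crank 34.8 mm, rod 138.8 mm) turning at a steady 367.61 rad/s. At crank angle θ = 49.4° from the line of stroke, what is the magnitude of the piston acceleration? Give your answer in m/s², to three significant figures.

ω = 367.6 rad/s
x(θ) = r cosθ + √(L² − r² sin²θ); with ω constant, a = ω²·d²x/dθ².
d²x/dθ² = −r cosθ − r²(cos2θ)/√u − r⁴ sin²2θ/(4u^{3/2}),  u = L² − r² sin²θ = 0.0185673 m².
Substituting r = 0.0348 m, L = 0.1388 m, θ = 49.4°: d²x/dθ² = -0.021429 m.
a = ω²·d²x/dθ² = (367.6)²·(-0.021429) = -2895.8 m/s²;  |a| = 2895.8 m/s².

2900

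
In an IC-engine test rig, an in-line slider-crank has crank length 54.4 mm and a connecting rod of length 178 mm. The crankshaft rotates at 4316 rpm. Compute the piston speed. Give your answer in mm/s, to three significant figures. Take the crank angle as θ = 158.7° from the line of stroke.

ω = 2π·4316/60 = 452 rad/s
For an in-line slider-crank, x = r cosθ + √(L² − r² sin²θ), so v = −rω sinθ·[1 + r cosθ/√(L² − r² sin²θ)].
With r = 0.0544 m, L = 0.178 m, θ = 158.7°: √(L² − r² sin²θ) = 0.1769 m.
v = −0.0544·452·0.36325·[1 + 0.0544·-0.93169/0.1769] = -6.3724 m/s.
|v| = 6.3724 m/s = 6372.4 mm/s.

6370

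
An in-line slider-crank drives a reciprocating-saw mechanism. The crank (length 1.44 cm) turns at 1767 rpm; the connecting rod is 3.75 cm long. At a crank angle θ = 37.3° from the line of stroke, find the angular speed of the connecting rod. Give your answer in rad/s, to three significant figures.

58.1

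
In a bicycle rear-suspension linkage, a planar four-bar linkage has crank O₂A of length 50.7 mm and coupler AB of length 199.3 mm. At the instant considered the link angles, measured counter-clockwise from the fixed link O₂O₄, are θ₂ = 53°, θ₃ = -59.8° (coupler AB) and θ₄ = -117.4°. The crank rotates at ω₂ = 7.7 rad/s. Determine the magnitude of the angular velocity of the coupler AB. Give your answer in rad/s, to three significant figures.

ω₂ = 7.7 rad/s
Differentiating the loop-closure r₂e^{iθ₂}+r₃e^{iθ₃}=r₁+r₄e^{iθ₄} gives r₂ω₂e^{iθ₂}+r₃ω₃e^{iθ₃}=r₄ω₄e^{iθ₄}.
Eliminating the other unknown: ω₃ = r₂ω₂ sin(θ₄−θ₂) / [r₃ sin(θ₃−θ₄)].
Numerator sine = -0.16677; denominator sine = +0.84433.
Result = 0.0507·7.7·(-0.16677) / (0.1993·(+0.84433)) = -0.3869 rad/s; magnitude 0.3869 rad/s.

0.387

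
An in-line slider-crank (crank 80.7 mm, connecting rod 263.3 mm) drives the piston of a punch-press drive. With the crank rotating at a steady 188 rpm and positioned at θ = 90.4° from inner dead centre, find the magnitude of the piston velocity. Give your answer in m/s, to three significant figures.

ω = 2π·188/60 = 19.69 rad/s
For an in-line slider-crank, x = r cosθ + √(L² − r² sin²θ), so v = −rω sinθ·[1 + r cosθ/√(L² − r² sin²θ)].
With r = 0.0807 m, L = 0.2633 m, θ = 90.4°: √(L² − r² sin²θ) = 0.25063 m.
v = −0.0807·19.69·0.99998·[1 + 0.0807·-0.00698/0.25063] = -1.5852 m/s.
|v| = 1.5852 m/s.

1.59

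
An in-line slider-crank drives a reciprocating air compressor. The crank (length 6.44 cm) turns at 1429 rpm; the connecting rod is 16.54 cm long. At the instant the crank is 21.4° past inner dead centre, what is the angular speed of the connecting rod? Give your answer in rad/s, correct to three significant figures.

54.8

ω = 149.6 rad/s (converted from 1429 rpm).
The rod makes angle φ with the slider axis where L sinφ = r sinθ; differentiating, L cosφ·φ̇ = r ω cosθ.
L cosφ = √(L² − r² sin²θ) = 0.16372 m.
|ω_rod| = r ω |cosθ| / √(L² − r² sin²θ) = 0.0644·149.6·0.93106/0.16372 = 54.804 rad/s.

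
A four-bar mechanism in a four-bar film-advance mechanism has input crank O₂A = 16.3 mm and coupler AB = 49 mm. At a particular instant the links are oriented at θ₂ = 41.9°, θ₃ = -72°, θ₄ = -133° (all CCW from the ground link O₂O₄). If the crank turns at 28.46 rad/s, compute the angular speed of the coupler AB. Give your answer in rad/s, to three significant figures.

0.962

ω₂ = 28.46 rad/s
Differentiating the loop-closure r₂e^{iθ₂}+r₃e^{iθ₃}=r₁+r₄e^{iθ₄} gives r₂ω₂e^{iθ₂}+r₃ω₃e^{iθ₃}=r₄ω₄e^{iθ₄}.
Eliminating the other unknown: ω₃ = r₂ω₂ sin(θ₄−θ₂) / [r₃ sin(θ₃−θ₄)].
Numerator sine = -0.08889; denominator sine = +0.87462.
Result = 0.0163·28.46·(-0.08889) / (0.049·(+0.87462)) = -0.96223 rad/s; magnitude 0.96223 rad/s.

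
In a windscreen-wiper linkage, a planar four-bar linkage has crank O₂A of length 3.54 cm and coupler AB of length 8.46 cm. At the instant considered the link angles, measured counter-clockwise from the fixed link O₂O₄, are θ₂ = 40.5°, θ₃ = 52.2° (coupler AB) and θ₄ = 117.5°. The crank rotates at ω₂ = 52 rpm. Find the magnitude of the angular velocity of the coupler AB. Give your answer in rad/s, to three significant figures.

2.44

ω₂ = 5.445 rad/s (from 52 rpm).
Differentiating the loop-closure r₂e^{iθ₂}+r₃e^{iθ₃}=r₁+r₄e^{iθ₄} gives r₂ω₂e^{iθ₂}+r₃ω₃e^{iθ₃}=r₄ω₄e^{iθ₄}.
Eliminating the other unknown: ω₃ = r₂ω₂ sin(θ₄−θ₂) / [r₃ sin(θ₃−θ₄)].
Numerator sine = +0.97437; denominator sine = -0.90851.
Result = 0.0354·5.445·(+0.97437) / (0.0846·(-0.90851)) = -2.4438 rad/s; magnitude 2.4438 rad/s.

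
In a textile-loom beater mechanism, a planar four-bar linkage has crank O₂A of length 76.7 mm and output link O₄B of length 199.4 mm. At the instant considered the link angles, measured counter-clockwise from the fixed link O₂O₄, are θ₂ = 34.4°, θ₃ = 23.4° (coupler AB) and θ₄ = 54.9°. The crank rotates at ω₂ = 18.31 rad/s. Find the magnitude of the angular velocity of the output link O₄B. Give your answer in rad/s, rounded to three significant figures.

ω₂ = 18.31 rad/s
Differentiating the loop-closure r₂e^{iθ₂}+r₃e^{iθ₃}=r₁+r₄e^{iθ₄} gives r₂ω₂e^{iθ₂}+r₃ω₃e^{iθ₃}=r₄ω₄e^{iθ₄}.
Eliminating the other unknown: ω₄ = r₂ω₂ sin(θ₂−θ₃) / [r₄ sin(θ₄−θ₃)].
Numerator sine = +0.19081; denominator sine = +0.52250.
Result = 0.0767·18.31·(+0.19081) / (0.1994·(+0.52250)) = +2.572 rad/s; magnitude 2.572 rad/s.

2.57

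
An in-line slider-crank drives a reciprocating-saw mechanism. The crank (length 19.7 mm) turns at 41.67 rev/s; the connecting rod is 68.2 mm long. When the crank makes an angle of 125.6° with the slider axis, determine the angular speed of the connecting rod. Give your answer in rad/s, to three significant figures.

45.3

ω = 261.8 rad/s (converted from 41.67 rev/s).
The rod makes angle φ with the slider axis where L sinφ = r sinθ; differentiating, L cosφ·φ̇ = r ω cosθ.
L cosφ = √(L² − r² sin²θ) = 0.066292 m.
|ω_rod| = r ω |cosθ| / √(L² − r² sin²θ) = 0.0197·261.8·0.58212/0.066292 = 45.292 rad/s.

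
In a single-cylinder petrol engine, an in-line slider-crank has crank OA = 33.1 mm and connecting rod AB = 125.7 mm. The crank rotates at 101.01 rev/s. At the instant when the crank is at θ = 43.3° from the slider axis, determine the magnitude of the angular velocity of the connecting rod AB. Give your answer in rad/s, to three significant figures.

ω = 634.7 rad/s (converted from 101.01 rev/s).
The rod makes angle φ with the slider axis where L sinφ = r sinθ; differentiating, L cosφ·φ̇ = r ω cosθ.
L cosφ = √(L² − r² sin²θ) = 0.12363 m.
|ω_rod| = r ω |cosθ| / √(L² − r² sin²θ) = 0.0331·634.7·0.72777/0.12363 = 123.66 rad/s.

124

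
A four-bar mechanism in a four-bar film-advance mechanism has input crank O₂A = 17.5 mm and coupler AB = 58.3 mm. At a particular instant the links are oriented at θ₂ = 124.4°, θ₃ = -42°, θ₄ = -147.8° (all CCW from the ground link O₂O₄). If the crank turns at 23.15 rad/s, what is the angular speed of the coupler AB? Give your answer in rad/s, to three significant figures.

7.22

ω₂ = 23.15 rad/s
Differentiating the loop-closure r₂e^{iθ₂}+r₃e^{iθ₃}=r₁+r₄e^{iθ₄} gives r₂ω₂e^{iθ₂}+r₃ω₃e^{iθ₃}=r₄ω₄e^{iθ₄}.
Eliminating the other unknown: ω₃ = r₂ω₂ sin(θ₄−θ₂) / [r₃ sin(θ₃−θ₄)].
Numerator sine = +0.99926; denominator sine = +0.96222.
Result = 0.0175·23.15·(+0.99926) / (0.0583·(+0.96222)) = +7.2165 rad/s; magnitude 7.2165 rad/s.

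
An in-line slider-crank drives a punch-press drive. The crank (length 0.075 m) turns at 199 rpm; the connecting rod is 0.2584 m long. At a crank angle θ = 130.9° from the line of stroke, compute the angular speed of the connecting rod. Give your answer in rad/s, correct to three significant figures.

4.06

ω = 20.84 rad/s (converted from 199 rpm).
The rod makes angle φ with the slider axis where L sinφ = r sinθ; differentiating, L cosφ·φ̇ = r ω cosθ.
L cosφ = √(L² − r² sin²θ) = 0.2521 m.
|ω_rod| = r ω |cosθ| / √(L² − r² sin²θ) = 0.075·20.84·0.65474/0.2521 = 4.0591 rad/s.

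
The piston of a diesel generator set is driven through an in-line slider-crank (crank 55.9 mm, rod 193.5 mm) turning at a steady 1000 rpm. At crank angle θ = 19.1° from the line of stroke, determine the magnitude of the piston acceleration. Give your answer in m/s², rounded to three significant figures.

720

ω = 2π·1000/60 = 104.7 rad/s
x(θ) = r cosθ + √(L² − r² sin²θ); with ω constant, a = ω²·d²x/dθ².
d²x/dθ² = −r cosθ − r²(cos2θ)/√u − r⁴ sin²2θ/(4u^{3/2}),  u = L² − r² sin²θ = 0.0371077 m².
Substituting r = 0.0559 m, L = 0.1935 m, θ = 19.1°: d²x/dθ² = -0.065701 m.
a = ω²·d²x/dθ² = (104.7)²·(-0.065701) = -720.49 m/s²;  |a| = 720.49 m/s².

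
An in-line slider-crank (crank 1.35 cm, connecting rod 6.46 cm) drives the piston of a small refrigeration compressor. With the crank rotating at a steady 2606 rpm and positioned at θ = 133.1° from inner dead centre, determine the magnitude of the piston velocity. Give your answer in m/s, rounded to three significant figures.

ω = 2π·2606/60 = 272.9 rad/s
For an in-line slider-crank, x = r cosθ + √(L² − r² sin²θ), so v = −rω sinθ·[1 + r cosθ/√(L² − r² sin²θ)].
With r = 0.0135 m, L = 0.0646 m, θ = 133.1°: √(L² − r² sin²θ) = 0.063844 m.
v = −0.0135·272.9·0.73016·[1 + 0.0135·-0.68327/0.063844] = -2.3014 m/s.
|v| = 2.3014 m/s.

2.30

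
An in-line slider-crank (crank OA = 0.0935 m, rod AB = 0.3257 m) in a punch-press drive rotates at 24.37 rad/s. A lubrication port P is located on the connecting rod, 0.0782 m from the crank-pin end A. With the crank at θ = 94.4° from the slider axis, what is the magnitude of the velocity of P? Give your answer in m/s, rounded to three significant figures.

ω = 24.37 rad/s.  Crank-pin speed |V_A| = rω = 2.2786 m/s, perpendicular to OA.
Rod angle: sinφ = −(r/L) sinθ ⇒ φ = -16.632°; ω_rod = −rω cosθ/√(L²−r²sin²θ) = +0.56016 rad/s.
V_P = V_A + ω_rod × AP, with AP = 0.0782 m along the rod.
Components: V_Px = −rω sinθ − a·ω_rod·sinφ = -2.2593 m/s;  V_Py = rω cosθ + a·ω_rod·cosφ = -0.13284 m/s.
|V_P| = √(V_Px² + V_Py²) = 2.2632 m/s.

2.26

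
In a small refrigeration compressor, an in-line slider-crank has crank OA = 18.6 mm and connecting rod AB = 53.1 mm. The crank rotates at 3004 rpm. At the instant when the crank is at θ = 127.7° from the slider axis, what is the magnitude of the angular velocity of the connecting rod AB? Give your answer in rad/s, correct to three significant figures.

ω = 314.6 rad/s (converted from 3004 rpm).
The rod makes angle φ with the slider axis where L sinφ = r sinθ; differentiating, L cosφ·φ̇ = r ω cosθ.
L cosφ = √(L² − r² sin²θ) = 0.05102 m.
|ω_rod| = r ω |cosθ| / √(L² − r² sin²θ) = 0.0186·314.6·0.61153/0.05102 = 70.132 rad/s.

70.1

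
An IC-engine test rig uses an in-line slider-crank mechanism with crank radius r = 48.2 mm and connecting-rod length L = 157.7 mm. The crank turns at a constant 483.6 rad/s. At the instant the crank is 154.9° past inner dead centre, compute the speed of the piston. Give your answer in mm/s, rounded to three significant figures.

7130

ω = 483.6 rad/s
For an in-line slider-crank, x = r cosθ + √(L² − r² sin²θ), so v = −rω sinθ·[1 + r cosθ/√(L² − r² sin²θ)].
With r = 0.0482 m, L = 0.1577 m, θ = 154.9°: √(L² − r² sin²θ) = 0.15637 m.
v = −0.0482·483.6·0.42420·[1 + 0.0482·-0.90557/0.15637] = -7.1278 m/s.
|v| = 7.1278 m/s = 7127.8 mm/s.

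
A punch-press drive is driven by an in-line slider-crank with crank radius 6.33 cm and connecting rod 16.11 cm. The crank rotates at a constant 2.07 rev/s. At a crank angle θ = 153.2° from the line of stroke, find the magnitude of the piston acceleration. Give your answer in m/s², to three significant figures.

6.91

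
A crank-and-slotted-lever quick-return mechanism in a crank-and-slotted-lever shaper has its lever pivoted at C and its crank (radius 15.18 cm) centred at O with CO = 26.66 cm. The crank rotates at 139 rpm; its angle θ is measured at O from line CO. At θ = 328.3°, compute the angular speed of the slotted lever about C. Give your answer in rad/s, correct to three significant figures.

ω = 14.56 rad/s (from 139 rpm).
Crank pin A relative to C: A = (d + r cosθ, r sinθ); lever angle φ = atan2(r sinθ, d + r cosθ).
Differentiating tanφ: φ̇ = rω(d cosθ + r)/(d² + r² + 2dr cosθ).
d² + r² + 2dr cosθ = |CA|² = 0.162983 m²;  d cosθ + r = +0.37863 m.
|ω_lever| = |0.1518·14.56·+0.37863| / 0.162983 = 5.1331 rad/s.

5.13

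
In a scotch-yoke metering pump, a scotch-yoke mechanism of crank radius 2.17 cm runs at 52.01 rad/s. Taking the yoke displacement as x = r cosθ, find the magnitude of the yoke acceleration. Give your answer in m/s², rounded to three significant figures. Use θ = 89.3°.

ω = 52.01 rad/s
x = r cosθ ⇒ ẍ = −rω² cosθ (ω constant).
|a| = rω²|cosθ| = 0.0217·(52.01)²·|cos 89.3°| = 0.71713 m/s².

0.717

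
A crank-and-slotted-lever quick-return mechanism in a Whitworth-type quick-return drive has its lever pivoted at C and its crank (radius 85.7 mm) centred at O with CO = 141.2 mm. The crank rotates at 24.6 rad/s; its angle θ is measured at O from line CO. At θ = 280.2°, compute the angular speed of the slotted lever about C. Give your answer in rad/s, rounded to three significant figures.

7.39

ω = 24.6 rad/s
Crank pin A relative to C: A = (d + r cosθ, r sinθ); lever angle φ = atan2(r sinθ, d + r cosθ).
Differentiating tanφ: φ̇ = rω(d cosθ + r)/(d² + r² + 2dr cosθ).
d² + r² + 2dr cosθ = |CA|² = 0.0315677 m²;  d cosθ + r = +0.1107 m.
|ω_lever| = |0.0857·24.6·+0.1107| / 0.0315677 = 7.3933 rad/s.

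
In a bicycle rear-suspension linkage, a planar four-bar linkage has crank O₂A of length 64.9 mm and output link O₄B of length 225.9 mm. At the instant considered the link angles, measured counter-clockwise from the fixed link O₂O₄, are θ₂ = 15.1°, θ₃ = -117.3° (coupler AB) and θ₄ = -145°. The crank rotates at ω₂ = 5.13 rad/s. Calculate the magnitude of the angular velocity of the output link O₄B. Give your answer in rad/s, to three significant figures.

ω₂ = 5.13 rad/s
Differentiating the loop-closure r₂e^{iθ₂}+r₃e^{iθ₃}=r₁+r₄e^{iθ₄} gives r₂ω₂e^{iθ₂}+r₃ω₃e^{iθ₃}=r₄ω₄e^{iθ₄}.
Eliminating the other unknown: ω₄ = r₂ω₂ sin(θ₂−θ₃) / [r₄ sin(θ₄−θ₃)].
Numerator sine = +0.73846; denominator sine = -0.46484.
Result = 0.0649·5.13·(+0.73846) / (0.2259·(-0.46484)) = -2.3413 rad/s; magnitude 2.3413 rad/s.

2.34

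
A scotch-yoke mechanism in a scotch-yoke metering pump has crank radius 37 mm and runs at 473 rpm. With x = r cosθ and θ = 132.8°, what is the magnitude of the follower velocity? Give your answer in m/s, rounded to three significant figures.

ω = 49.53 rad/s (from 473 rpm).
x = r cosθ ⇒ ẋ = −rω sinθ.
|v| = rω|sinθ| = 0.037·49.53·|sin 132.8°| = 1.3447 m/s.

1.34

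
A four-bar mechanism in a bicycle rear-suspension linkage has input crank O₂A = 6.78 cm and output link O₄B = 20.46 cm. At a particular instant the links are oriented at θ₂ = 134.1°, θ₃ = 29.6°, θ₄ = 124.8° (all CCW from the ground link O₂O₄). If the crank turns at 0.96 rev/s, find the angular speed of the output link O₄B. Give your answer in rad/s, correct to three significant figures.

ω₂ = 6.032 rad/s (from 0.96 rev/s).
Differentiating the loop-closure r₂e^{iθ₂}+r₃e^{iθ₃}=r₁+r₄e^{iθ₄} gives r₂ω₂e^{iθ₂}+r₃ω₃e^{iθ₃}=r₄ω₄e^{iθ₄}.
Eliminating the other unknown: ω₄ = r₂ω₂ sin(θ₂−θ₃) / [r₄ sin(θ₄−θ₃)].
Numerator sine = +0.96815; denominator sine = +0.99588.
Result = 0.0678·6.032·(+0.96815) / (0.2046·(+0.99588)) = +1.9432 rad/s; magnitude 1.9432 rad/s.

1.94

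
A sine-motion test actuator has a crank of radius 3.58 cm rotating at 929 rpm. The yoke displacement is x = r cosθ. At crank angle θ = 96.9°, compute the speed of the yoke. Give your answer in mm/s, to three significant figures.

3460

ω = 97.28 rad/s (from 929 rpm).
x = r cosθ ⇒ ẋ = −rω sinθ.
|v| = rω|sinθ| = 0.0358·97.28·|sin 96.9°| = 3.4576 m/s = 3457.6 mm/s.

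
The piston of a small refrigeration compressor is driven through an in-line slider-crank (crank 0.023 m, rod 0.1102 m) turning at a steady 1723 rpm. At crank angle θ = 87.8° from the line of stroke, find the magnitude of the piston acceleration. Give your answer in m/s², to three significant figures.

131

ω = 2π·1723/60 = 180.4 rad/s
x(θ) = r cosθ + √(L² − r² sin²θ); with ω constant, a = ω²·d²x/dθ².
d²x/dθ² = −r cosθ − r²(cos2θ)/√u − r⁴ sin²2θ/(4u^{3/2}),  u = L² − r² sin²θ = 0.0116158 m².
Substituting r = 0.023 m, L = 0.1102 m, θ = 87.8°: d²x/dθ² = +0.0040106 m.
a = ω²·d²x/dθ² = (180.4)²·(+0.0040106) = +130.57 m/s²;  |a| = 130.57 m/s².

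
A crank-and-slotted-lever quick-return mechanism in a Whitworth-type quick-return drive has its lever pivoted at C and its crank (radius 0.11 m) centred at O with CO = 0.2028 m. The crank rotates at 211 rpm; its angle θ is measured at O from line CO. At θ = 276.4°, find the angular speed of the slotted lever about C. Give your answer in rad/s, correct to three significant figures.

ω = 22.1 rad/s (from 211 rpm).
Crank pin A relative to C: A = (d + r cosθ, r sinθ); lever angle φ = atan2(r sinθ, d + r cosθ).
Differentiating tanφ: φ̇ = rω(d cosθ + r)/(d² + r² + 2dr cosθ).
d² + r² + 2dr cosθ = |CA|² = 0.0582011 m²;  d cosθ + r = +0.13261 m.
|ω_lever| = |0.11·22.1·+0.13261| / 0.0582011 = 5.5378 rad/s.

5.54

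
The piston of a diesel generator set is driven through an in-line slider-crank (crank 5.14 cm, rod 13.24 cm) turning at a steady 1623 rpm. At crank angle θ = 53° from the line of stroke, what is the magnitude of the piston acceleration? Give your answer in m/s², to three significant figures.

ω = 2π·1623/60 = 170 rad/s
x(θ) = r cosθ + √(L² − r² sin²θ); with ω constant, a = ω²·d²x/dθ².
d²x/dθ² = −r cosθ − r²(cos2θ)/√u − r⁴ sin²2θ/(4u^{3/2}),  u = L² − r² sin²θ = 0.0158447 m².
Substituting r = 0.0514 m, L = 0.1324 m, θ = 53°: d²x/dθ² = -0.025956 m.
a = ω²·d²x/dθ² = (170)²·(-0.025956) = -749.79 m/s²;  |a| = 749.79 m/s².

750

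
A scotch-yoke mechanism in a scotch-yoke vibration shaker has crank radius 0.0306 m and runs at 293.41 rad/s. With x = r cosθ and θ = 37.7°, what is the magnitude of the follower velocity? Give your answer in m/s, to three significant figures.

5.49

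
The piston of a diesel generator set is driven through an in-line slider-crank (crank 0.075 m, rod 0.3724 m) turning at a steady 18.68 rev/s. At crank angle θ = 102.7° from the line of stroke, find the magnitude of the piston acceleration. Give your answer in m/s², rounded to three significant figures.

ω = 2π·18.7 = 117.4 rad/s
x(θ) = r cosθ + √(L² − r² sin²θ); with ω constant, a = ω²·d²x/dθ².
d²x/dθ² = −r cosθ − r²(cos2θ)/√u − r⁴ sin²2θ/(4u^{3/2}),  u = L² − r² sin²θ = 0.133329 m².
Substituting r = 0.075 m, L = 0.3724 m, θ = 102.7°: d²x/dθ² = +0.030374 m.
a = ω²·d²x/dθ² = (117.4)²·(+0.030374) = +418.43 m/s²;  |a| = 418.43 m/s².

418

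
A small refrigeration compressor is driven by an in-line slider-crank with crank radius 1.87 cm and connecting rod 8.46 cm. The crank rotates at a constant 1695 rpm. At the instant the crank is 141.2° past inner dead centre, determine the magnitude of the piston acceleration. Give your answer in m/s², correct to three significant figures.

429

ω = 2π·1695/60 = 177.5 rad/s
x(θ) = r cosθ + √(L² − r² sin²θ); with ω constant, a = ω²·d²x/dθ².
d²x/dθ² = −r cosθ − r²(cos2θ)/√u − r⁴ sin²2θ/(4u^{3/2}),  u = L² − r² sin²θ = 0.00701986 m².
Substituting r = 0.0187 m, L = 0.0846 m, θ = 141.2°: d²x/dθ² = +0.013628 m.
a = ω²·d²x/dθ² = (177.5)²·(+0.013628) = +429.36 m/s²;  |a| = 429.36 m/s².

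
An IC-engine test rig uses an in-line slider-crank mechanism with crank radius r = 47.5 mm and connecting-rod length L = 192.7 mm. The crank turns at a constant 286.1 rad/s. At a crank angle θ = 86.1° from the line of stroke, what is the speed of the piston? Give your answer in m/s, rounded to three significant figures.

13.8

ω = 286.1 rad/s
For an in-line slider-crank, x = r cosθ + √(L² − r² sin²θ), so v = −rω sinθ·[1 + r cosθ/√(L² − r² sin²θ)].
With r = 0.0475 m, L = 0.1927 m, θ = 86.1°: √(L² − r² sin²θ) = 0.18678 m.
v = −0.0475·286.1·0.99768·[1 + 0.0475·0.06802/0.18678] = -13.793 m/s.
|v| = 13.793 m/s.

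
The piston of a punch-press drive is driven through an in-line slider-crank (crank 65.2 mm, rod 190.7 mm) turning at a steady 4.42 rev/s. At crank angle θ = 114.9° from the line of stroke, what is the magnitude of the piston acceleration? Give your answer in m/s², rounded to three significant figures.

32.5

ω = 2π·4.42 = 27.77 rad/s
x(θ) = r cosθ + √(L² − r² sin²θ); with ω constant, a = ω²·d²x/dθ².
d²x/dθ² = −r cosθ − r²(cos2θ)/√u − r⁴ sin²2θ/(4u^{3/2}),  u = L² − r² sin²θ = 0.032869 m².
Substituting r = 0.0652 m, L = 0.1907 m, θ = 114.9°: d²x/dθ² = +0.042144 m.
a = ω²·d²x/dθ² = (27.77)²·(+0.042144) = +32.504 m/s²;  |a| = 32.504 m/s².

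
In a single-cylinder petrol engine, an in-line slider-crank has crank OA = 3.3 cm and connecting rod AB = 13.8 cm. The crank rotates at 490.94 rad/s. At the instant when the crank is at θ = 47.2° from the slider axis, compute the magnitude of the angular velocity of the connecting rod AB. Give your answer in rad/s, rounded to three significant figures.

ω = 490.9 rad/s
The rod makes angle φ with the slider axis where L sinφ = r sinθ; differentiating, L cosφ·φ̇ = r ω cosθ.
L cosφ = √(L² − r² sin²θ) = 0.13586 m.
|ω_rod| = r ω |cosθ| / √(L² − r² sin²θ) = 0.033·490.9·0.67944/0.13586 = 81.022 rad/s.

81.0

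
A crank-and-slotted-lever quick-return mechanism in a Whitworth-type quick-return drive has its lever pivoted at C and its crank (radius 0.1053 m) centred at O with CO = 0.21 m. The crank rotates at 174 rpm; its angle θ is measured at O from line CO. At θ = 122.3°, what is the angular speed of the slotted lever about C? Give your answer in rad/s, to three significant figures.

ω = 18.22 rad/s (from 174 rpm).
Crank pin A relative to C: A = (d + r cosθ, r sinθ); lever angle φ = atan2(r sinθ, d + r cosθ).
Differentiating tanφ: φ̇ = rω(d cosθ + r)/(d² + r² + 2dr cosθ).
d² + r² + 2dr cosθ = |CA|² = 0.0315558 m²;  d cosθ + r = -0.006914 m.
|ω_lever| = |0.1053·18.22·-0.006914| / 0.0315558 = 0.42039 rad/s.

0.420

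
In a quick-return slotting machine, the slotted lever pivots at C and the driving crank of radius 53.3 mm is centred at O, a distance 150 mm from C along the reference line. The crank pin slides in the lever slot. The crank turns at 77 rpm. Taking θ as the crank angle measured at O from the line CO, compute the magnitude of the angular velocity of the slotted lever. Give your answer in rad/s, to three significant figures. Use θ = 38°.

ω = 8.063 rad/s (from 77 rpm).
Crank pin A relative to C: A = (d + r cosθ, r sinθ); lever angle φ = atan2(r sinθ, d + r cosθ).
Differentiating tanφ: φ̇ = rω(d cosθ + r)/(d² + r² + 2dr cosθ).
d² + r² + 2dr cosθ = |CA|² = 0.0379412 m²;  d cosθ + r = +0.1715 m.
|ω_lever| = |0.0533·8.063·+0.1715| / 0.0379412 = 1.9427 rad/s.

1.94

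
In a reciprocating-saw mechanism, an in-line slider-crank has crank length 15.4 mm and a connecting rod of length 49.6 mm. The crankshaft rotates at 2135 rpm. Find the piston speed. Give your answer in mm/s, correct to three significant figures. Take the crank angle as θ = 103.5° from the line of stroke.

3090

ω = 2π·2135/60 = 223.6 rad/s
For an in-line slider-crank, x = r cosθ + √(L² − r² sin²θ), so v = −rω sinθ·[1 + r cosθ/√(L² − r² sin²θ)].
With r = 0.0154 m, L = 0.0496 m, θ = 103.5°: √(L² − r² sin²θ) = 0.047286 m.
v = −0.0154·223.6·0.97237·[1 + 0.0154·-0.23345/0.047286] = -3.0934 m/s.
|v| = 3.0934 m/s = 3093.4 mm/s.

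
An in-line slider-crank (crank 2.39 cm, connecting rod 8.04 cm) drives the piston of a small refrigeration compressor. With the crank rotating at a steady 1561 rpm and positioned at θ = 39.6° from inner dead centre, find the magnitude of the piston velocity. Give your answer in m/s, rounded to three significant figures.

3.07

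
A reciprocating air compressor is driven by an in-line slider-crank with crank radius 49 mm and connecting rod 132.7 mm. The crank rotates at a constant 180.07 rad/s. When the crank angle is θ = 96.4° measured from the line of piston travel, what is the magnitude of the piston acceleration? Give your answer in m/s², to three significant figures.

ω = 180.1 rad/s
x(θ) = r cosθ + √(L² − r² sin²θ); with ω constant, a = ω²·d²x/dθ².
d²x/dθ² = −r cosθ − r²(cos2θ)/√u − r⁴ sin²2θ/(4u^{3/2}),  u = L² − r² sin²θ = 0.0152381 m².
Substituting r = 0.049 m, L = 0.1327 m, θ = 96.4°: d²x/dθ² = +0.024391 m.
a = ω²·d²x/dθ² = (180.1)²·(+0.024391) = +790.89 m/s²;  |a| = 790.89 m/s².

791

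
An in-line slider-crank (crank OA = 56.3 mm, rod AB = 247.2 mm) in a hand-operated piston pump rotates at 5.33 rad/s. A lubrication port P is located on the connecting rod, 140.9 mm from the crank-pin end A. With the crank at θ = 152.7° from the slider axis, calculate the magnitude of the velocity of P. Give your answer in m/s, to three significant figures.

0.167

ω = 5.33 rad/s.  Crank-pin speed |V_A| = rω = 0.30008 m/s, perpendicular to OA.
Rod angle: sinφ = −(r/L) sinθ ⇒ φ = -5.996°; ω_rod = −rω cosθ/√(L²−r²sin²θ) = +1.0846 rad/s.
V_P = V_A + ω_rod × AP, with AP = 0.1409 m along the rod.
Components: V_Px = −rω sinθ − a·ω_rod·sinφ = -0.12167 m/s;  V_Py = rω cosθ + a·ω_rod·cosφ = -0.11467 m/s.
|V_P| = √(V_Px² + V_Py²) = 0.16719 m/s.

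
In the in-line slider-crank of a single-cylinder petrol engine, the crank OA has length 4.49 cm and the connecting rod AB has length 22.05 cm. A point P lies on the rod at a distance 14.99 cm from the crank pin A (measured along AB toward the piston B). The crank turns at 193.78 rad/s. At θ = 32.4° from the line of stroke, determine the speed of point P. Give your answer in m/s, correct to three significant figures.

5.72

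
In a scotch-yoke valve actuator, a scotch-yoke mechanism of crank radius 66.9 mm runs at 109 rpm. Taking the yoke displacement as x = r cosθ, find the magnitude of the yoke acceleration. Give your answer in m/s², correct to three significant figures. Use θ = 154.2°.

ω = 11.41 rad/s (from 109 rpm).
x = r cosθ ⇒ ẍ = −rω² cosθ (ω constant).
|a| = rω²|cosθ| = 0.0669·(11.41)²·|cos 154.2°| = 7.8475 m/s².

7.85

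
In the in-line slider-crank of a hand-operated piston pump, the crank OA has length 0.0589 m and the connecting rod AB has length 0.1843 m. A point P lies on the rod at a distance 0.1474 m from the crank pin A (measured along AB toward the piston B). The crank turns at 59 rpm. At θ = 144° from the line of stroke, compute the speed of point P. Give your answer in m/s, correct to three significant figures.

0.179

ω = 6.178 rad/s.  Crank-pin speed |V_A| = rω = 0.36391 m/s, perpendicular to OA.
Rod angle: sinφ = −(r/L) sinθ ⇒ φ = -10.827°; ω_rod = −rω cosθ/√(L²−r²sin²θ) = +1.6264 rad/s.
V_P = V_A + ω_rod × AP, with AP = 0.1474 m along the rod.
Components: V_Px = −rω sinθ − a·ω_rod·sinφ = -0.16887 m/s;  V_Py = rω cosθ + a·ω_rod·cosφ = -0.058946 m/s.
|V_P| = √(V_Px² + V_Py²) = 0.17886 m/s.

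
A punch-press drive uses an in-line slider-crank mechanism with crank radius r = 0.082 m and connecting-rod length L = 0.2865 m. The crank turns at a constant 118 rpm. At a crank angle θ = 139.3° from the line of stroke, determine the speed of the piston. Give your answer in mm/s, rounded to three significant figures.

ω = 2π·118/60 = 12.36 rad/s
For an in-line slider-crank, x = r cosθ + √(L² − r² sin²θ), so v = −rω sinθ·[1 + r cosθ/√(L² − r² sin²θ)].
With r = 0.082 m, L = 0.2865 m, θ = 139.3°: √(L² − r² sin²θ) = 0.28147 m.
v = −0.082·12.36·0.65210·[1 + 0.082·-0.75813/0.28147] = -0.51481 m/s.
|v| = 0.51481 m/s = 514.81 mm/s.

515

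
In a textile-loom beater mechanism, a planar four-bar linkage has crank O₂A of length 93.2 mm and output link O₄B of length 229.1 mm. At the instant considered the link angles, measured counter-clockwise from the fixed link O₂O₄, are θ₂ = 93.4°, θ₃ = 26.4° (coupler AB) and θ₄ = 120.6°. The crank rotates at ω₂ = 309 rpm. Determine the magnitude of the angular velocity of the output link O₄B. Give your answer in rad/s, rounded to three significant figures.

12.1

ω₂ = 32.36 rad/s (from 309 rpm).
Differentiating the loop-closure r₂e^{iθ₂}+r₃e^{iθ₃}=r₁+r₄e^{iθ₄} gives r₂ω₂e^{iθ₂}+r₃ω₃e^{iθ₃}=r₄ω₄e^{iθ₄}.
Eliminating the other unknown: ω₄ = r₂ω₂ sin(θ₂−θ₃) / [r₄ sin(θ₄−θ₃)].
Numerator sine = +0.92050; denominator sine = +0.99731.
Result = 0.0932·32.36·(+0.92050) / (0.2291·(+0.99731)) = +12.15 rad/s; magnitude 12.15 rad/s.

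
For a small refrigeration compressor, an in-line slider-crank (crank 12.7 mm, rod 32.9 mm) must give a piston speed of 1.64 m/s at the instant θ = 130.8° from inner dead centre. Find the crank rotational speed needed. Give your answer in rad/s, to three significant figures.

232

For an in-line slider-crank, |v_piston| = rω|sinθ|·[1 + r cosθ/√(L² − r² sin²θ)].
With r = 0.0127 m, L = 0.0329 m, θ = 130.8°: the bracketed kinematic factor |dx/dθ| = 0.0070782 m.
ω = v/|dx/dθ| = 1.64/0.0070782 = 231.7 rad/s.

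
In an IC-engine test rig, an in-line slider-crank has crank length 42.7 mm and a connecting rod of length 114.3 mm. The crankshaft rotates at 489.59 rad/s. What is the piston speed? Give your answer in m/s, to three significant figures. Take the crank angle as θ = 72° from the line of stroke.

ω = 489.6 rad/s
For an in-line slider-crank, x = r cosθ + √(L² − r² sin²θ), so v = −rω sinθ·[1 + r cosθ/√(L² − r² sin²θ)].
With r = 0.0427 m, L = 0.1143 m, θ = 72°: √(L² − r² sin²θ) = 0.10684 m.
v = −0.0427·489.6·0.95106·[1 + 0.0427·0.30902/0.10684] = -22.338 m/s.
|v| = 22.338 m/s.

22.3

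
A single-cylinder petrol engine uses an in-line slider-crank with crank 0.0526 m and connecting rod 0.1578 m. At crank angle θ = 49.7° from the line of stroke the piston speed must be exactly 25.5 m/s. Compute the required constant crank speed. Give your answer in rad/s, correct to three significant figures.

For an in-line slider-crank, |v_piston| = rω|sinθ|·[1 + r cosθ/√(L² − r² sin²θ)].
With r = 0.0526 m, L = 0.1578 m, θ = 49.7°: the bracketed kinematic factor |dx/dθ| = 0.049059 m.
ω = v/|dx/dθ| = 25.5/0.049059 = 519.78 rad/s.

520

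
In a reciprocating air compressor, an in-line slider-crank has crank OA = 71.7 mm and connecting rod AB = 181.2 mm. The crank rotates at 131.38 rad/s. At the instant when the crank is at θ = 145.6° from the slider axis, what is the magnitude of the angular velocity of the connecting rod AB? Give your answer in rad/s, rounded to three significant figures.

44.0

ω = 131.4 rad/s
The rod makes angle φ with the slider axis where L sinφ = r sinθ; differentiating, L cosφ·φ̇ = r ω cosθ.
L cosφ = √(L² − r² sin²θ) = 0.17661 m.
|ω_rod| = r ω |cosθ| / √(L² − r² sin²θ) = 0.0717·131.4·0.82511/0.17661 = 44.009 rad/s.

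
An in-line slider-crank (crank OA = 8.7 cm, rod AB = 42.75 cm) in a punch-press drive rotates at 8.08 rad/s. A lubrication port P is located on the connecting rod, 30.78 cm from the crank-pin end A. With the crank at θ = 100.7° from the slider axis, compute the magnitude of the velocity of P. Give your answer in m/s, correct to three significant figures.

ω = 8.08 rad/s.  Crank-pin speed |V_A| = rω = 0.70296 m/s, perpendicular to OA.
Rod angle: sinφ = −(r/L) sinθ ⇒ φ = -11.535°; ω_rod = −rω cosθ/√(L²−r²sin²θ) = +0.31159 rad/s.
V_P = V_A + ω_rod × AP, with AP = 0.3078 m along the rod.
Components: V_Px = −rω sinθ − a·ω_rod·sinφ = -0.67156 m/s;  V_Py = rω cosθ + a·ω_rod·cosφ = -0.036545 m/s.
|V_P| = √(V_Px² + V_Py²) = 0.67255 m/s.

0.673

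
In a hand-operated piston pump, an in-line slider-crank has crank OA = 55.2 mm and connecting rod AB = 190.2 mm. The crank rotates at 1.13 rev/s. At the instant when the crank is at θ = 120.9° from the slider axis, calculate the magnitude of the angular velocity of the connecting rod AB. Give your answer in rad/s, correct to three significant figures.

1.09

ω = 7.1 rad/s (converted from 1.13 rev/s).
The rod makes angle φ with the slider axis where L sinφ = r sinθ; differentiating, L cosφ·φ̇ = r ω cosθ.
L cosφ = √(L² − r² sin²θ) = 0.18421 m.
|ω_rod| = r ω |cosθ| / √(L² − r² sin²θ) = 0.0552·7.1·0.51354/0.18421 = 1.0926 rad/s.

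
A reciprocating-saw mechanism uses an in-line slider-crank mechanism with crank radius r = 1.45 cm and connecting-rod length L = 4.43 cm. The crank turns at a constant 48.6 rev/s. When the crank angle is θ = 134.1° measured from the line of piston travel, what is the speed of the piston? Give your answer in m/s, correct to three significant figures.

2.43

ω = 2π·48.6 = 305.4 rad/s
For an in-line slider-crank, x = r cosθ + √(L² − r² sin²θ), so v = −rω sinθ·[1 + r cosθ/√(L² − r² sin²θ)].
With r = 0.0145 m, L = 0.0443 m, θ = 134.1°: √(L² − r² sin²θ) = 0.043059 m.
v = −0.0145·305.4·0.71813·[1 + 0.0145·-0.69591/0.043059] = -2.4345 m/s.
|v| = 2.4345 m/s.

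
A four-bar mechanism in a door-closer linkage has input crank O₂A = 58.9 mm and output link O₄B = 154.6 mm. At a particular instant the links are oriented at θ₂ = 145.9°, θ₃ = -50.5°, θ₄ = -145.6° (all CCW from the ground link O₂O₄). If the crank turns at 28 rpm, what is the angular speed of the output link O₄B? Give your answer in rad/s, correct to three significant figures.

0.317

ω₂ = 2.932 rad/s (from 28 rpm).
Differentiating the loop-closure r₂e^{iθ₂}+r₃e^{iθ₃}=r₁+r₄e^{iθ₄} gives r₂ω₂e^{iθ₂}+r₃ω₃e^{iθ₃}=r₄ω₄e^{iθ₄}.
Eliminating the other unknown: ω₄ = r₂ω₂ sin(θ₂−θ₃) / [r₄ sin(θ₄−θ₃)].
Numerator sine = -0.28234; denominator sine = -0.99604.
Result = 0.0589·2.932·(-0.28234) / (0.1546·(-0.99604)) = +0.31666 rad/s; magnitude 0.31666 rad/s.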